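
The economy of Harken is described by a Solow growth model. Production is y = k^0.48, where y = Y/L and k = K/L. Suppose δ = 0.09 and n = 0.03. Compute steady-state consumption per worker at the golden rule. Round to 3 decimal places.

Capital per worker breaks even when investment replaces (n + δ)·k; here n + δ = 0.12.
Setting f'(k) = n+δ gives 0.48·k^(0.48−1) = 0.12, hence k_gold = (0.48/0.12)^(1/0.52) ≈ 14.3816.
y_gold = 14.3816^0.48 ≈ 3.5954.
c_gold = y_gold − (n+δ)·k_gold = 3.5954 − 0.12·14.3816 ≈ 1.8696.

c_gold ≈ 1.870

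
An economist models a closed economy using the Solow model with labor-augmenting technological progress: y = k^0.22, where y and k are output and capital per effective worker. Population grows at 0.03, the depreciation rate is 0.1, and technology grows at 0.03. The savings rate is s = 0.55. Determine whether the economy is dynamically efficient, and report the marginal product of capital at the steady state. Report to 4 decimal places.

The effective depreciation rate is n + g + δ = 0.03 + 0.03 + 0.1 = 0.16.
Steady-state k*: s·k^0.22 = 0.16·k gives k* = (0.55/0.16)^(1/0.78) ≈ 4.8696.
MPK = 0.22·4.8696^(-0.78) ≈ 0.0640.
MPK < n+g+δ = 0.16, so the economy is dynamically inefficient (over-saving).

dynamically inefficient; MPK ≈ 0.0640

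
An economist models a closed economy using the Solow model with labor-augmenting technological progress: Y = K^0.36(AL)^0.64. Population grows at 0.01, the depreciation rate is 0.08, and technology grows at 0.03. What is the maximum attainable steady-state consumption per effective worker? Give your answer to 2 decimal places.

c_gold ≈ 1.19

n + g + δ = 0.01 + 0.03 + 0.08 = 0.12.
Maximizing c = f(k) − (n+g+δ)·k gives f'(k) = n+g+δ, i.e. 0.36·k^(0.36−1) = 0.12, so k_gold = (0.36/0.12)^(1/0.64) ≈ 5.5655.
y_gold = 5.5655^0.36 ≈ 1.8552.
c_gold = y_gold − (n+g+δ)·k_gold = 1.8552 − 0.12·5.5655 ≈ 1.1873.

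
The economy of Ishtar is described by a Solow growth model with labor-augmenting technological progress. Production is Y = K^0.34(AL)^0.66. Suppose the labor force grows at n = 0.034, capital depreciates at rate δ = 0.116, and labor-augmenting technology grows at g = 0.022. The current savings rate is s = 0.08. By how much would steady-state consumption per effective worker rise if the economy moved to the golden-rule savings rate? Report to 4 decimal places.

Δc ≈ 0.3174

n + g + δ = 0.034 + 0.022 + 0.116 = 0.172.
Current steady state (s = 0.08): k* = (0.08/0.172)^(1/0.66) ≈ 0.3135, y* = 0.3135^0.34 ≈ 0.6741, c* = (1−0.08)·0.6741 ≈ 0.6202.
Maximizing c = f(k) − (n+g+δ)·k gives f'(k) = n+g+δ, i.e. 0.34·k^(0.34−1) = 0.172, so k_gold = (0.34/0.172)^(1/0.66) ≈ 2.8081.
y_gold = 2.8081^0.34 ≈ 1.4206, c_gold = y_gold − 0.172·k_gold ≈ 0.9376.
Gain: Δc = 0.9376 − 0.6202 ≈ 0.3174.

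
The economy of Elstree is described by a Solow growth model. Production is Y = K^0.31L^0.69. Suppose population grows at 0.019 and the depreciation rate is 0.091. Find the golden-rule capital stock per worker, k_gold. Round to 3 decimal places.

k_gold ≈ 4.489

The effective depreciation rate is n + δ = 0.019 + 0.091 = 0.11.
Setting f'(k) = n+δ gives 0.31·k^(0.31−1) = 0.11, hence k_gold = (0.31/0.11)^(1/0.69) ≈ 4.4888.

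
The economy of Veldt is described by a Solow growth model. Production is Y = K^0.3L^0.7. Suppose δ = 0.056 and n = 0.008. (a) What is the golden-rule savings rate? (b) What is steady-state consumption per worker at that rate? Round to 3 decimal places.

(a) s_gold = 0.300; (b) c_gold ≈ 1.357

Break-even investment rate: n + δ = 0.008 + 0.056 = 0.064.
For Cobb-Douglas, s_gold equals capital's share: s_gold = 0.3.
Setting f'(k) = n+δ gives 0.3·k^(0.3−1) = 0.064, hence k_gold = (0.3/0.064)^(1/0.7) ≈ 9.0884.
y_gold = 9.0884^0.3 ≈ 1.9389; c_gold = (1−0.3)·y_gold ≈ 1.3572.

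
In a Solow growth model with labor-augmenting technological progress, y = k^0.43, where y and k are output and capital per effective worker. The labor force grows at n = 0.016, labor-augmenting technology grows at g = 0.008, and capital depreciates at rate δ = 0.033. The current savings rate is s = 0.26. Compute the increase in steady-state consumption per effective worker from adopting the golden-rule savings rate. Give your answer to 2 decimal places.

n + g + δ = 0.016 + 0.008 + 0.033 = 0.057.
Current steady state (s = 0.26): k* = (0.26/0.057)^(1/0.57) ≈ 14.3322, y* = 14.3322^0.43 ≈ 3.1421, c* = (1−0.26)·3.1421 ≈ 2.3251.
At the golden rule the marginal product of capital equals n+g+δ: 0.43·k^(0.43−1) = 0.057. Solving, k_gold = (0.43/0.057)^(1/0.57) ≈ 34.6448.
y_gold = 34.6448^0.43 ≈ 4.5924, c_gold = y_gold − 0.057·k_gold ≈ 2.6177.
Gain: Δc = 2.6177 − 2.3251 ≈ 0.2926.

Δc ≈ 0.29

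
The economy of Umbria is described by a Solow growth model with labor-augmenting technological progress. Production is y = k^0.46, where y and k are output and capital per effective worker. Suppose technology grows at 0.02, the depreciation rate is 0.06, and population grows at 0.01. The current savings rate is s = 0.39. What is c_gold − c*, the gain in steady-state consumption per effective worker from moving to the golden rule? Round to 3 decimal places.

Δc ≈ 0.040

Break-even investment rate: n + g + δ = 0.01 + 0.02 + 0.06 = 0.09.
Current steady state (s = 0.39): k* = (0.39/0.09)^(1/0.54) ≈ 15.1112, y* = 15.1112^0.46 ≈ 3.4872, c* = (1−0.39)·3.4872 ≈ 2.1272.
Maximizing c = f(k) − (n+g+δ)·k gives f'(k) = n+g+δ, i.e. 0.46·k^(0.46−1) = 0.09, so k_gold = (0.46/0.09)^(1/0.54) ≈ 20.5147.
y_gold = 20.5147^0.46 ≈ 4.0137, c_gold = y_gold − 0.09·k_gold ≈ 2.1674.
Gain: Δc = 2.1674 − 2.1272 ≈ 0.0402.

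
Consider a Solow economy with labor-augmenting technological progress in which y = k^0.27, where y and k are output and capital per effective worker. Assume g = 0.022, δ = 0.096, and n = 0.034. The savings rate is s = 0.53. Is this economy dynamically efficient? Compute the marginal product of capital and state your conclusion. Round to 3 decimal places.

dynamically inefficient; MPK ≈ 0.077

Break-even investment rate: n + g + δ = 0.034 + 0.022 + 0.096 = 0.152.
Steady-state k*: s·k^0.27 = 0.152·k gives k* = (0.53/0.152)^(1/0.73) ≈ 5.5342.
MPK = 0.27·5.5342^(-0.73) ≈ 0.0774.
MPK < n+g+δ = 0.152, so the economy is dynamically inefficient (over-saving).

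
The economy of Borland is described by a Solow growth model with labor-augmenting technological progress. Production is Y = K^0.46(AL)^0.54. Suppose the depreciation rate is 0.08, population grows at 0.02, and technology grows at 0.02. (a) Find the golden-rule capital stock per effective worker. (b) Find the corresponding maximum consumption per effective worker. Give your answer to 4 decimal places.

Capital per effective worker breaks even when investment replaces (n + g + δ)·k; here n + g + δ = 0.12.
Golden rule sets MPK = n+g+δ: 0.46·k^(0.46−1) = 0.12, so k_gold = (0.46/0.12)^(1/0.54) ≈ 12.0420.
y_gold = 12.0420^0.46 ≈ 3.1414; c_gold = y_gold − 0.12·k_gold ≈ 1.6963.

(a) k_gold ≈ 12.0420; (b) c_gold ≈ 1.6963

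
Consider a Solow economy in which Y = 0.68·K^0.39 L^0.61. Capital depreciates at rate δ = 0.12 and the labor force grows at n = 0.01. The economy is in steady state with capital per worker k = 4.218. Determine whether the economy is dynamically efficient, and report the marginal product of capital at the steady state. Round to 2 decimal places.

dynamically inefficient; MPK ≈ 0.11

The effective depreciation rate is n + δ = 0.01 + 0.12 = 0.13.
MPK = 0.39·0.68·k^(0.39−1) = 0.39·0.68·4.218^(-0.61) ≈ 0.1102.
MPK < 0.13, so the economy is dynamically inefficient (over-saving).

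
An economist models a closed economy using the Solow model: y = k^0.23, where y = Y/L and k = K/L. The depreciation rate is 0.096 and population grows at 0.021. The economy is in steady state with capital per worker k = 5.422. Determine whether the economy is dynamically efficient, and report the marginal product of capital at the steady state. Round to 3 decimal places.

dynamically inefficient; MPK ≈ 0.063

Capital per worker breaks even when investment replaces (n + δ)·k; here n + δ = 0.117.
MPK = 0.23·k^(0.23−1) = 0.23·5.422^(-0.77) ≈ 0.0626.
MPK < 0.117, so the economy is dynamically inefficient (over-saving).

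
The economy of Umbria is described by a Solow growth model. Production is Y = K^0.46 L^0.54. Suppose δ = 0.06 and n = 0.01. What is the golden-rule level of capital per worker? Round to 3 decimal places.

k_gold ≈ 32.673

The effective depreciation rate is n + δ = 0.01 + 0.06 = 0.07.
Golden rule sets MPK = n+δ: 0.46·k^(0.46−1) = 0.07, so k_gold = (0.46/0.07)^(1/0.54) ≈ 32.6727.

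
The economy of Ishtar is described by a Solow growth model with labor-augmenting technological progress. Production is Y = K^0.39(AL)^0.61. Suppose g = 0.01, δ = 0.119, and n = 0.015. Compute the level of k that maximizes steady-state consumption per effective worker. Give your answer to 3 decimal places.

k_gold ≈ 5.121

Break-even investment rate: n + g + δ = 0.015 + 0.01 + 0.119 = 0.144.
Maximizing c = f(k) − (n+g+δ)·k gives f'(k) = n+g+δ, i.e. 0.39·k^(0.39−1) = 0.144, so k_gold = (0.39/0.144)^(1/0.61) ≈ 5.1209.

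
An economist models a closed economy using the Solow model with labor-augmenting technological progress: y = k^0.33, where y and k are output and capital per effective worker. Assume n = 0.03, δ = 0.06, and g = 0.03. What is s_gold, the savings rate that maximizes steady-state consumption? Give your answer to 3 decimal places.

s_gold = 0.330

n + g + δ = 0.03 + 0.03 + 0.06 = 0.12.
At the golden rule MPK = n+g+δ, and in any Cobb-Douglas steady state s = (n+g+δ)·k/y = MPK·k/y = capital's share 0.33.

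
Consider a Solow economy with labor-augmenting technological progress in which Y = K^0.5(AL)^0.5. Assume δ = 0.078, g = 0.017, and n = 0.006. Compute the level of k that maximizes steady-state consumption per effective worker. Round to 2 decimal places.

n + g + δ = 0.006 + 0.017 + 0.078 = 0.101.
Setting f'(k) = n+g+δ gives 0.5·k^(0.5−1) = 0.101, hence k_gold = (0.5/0.101)^(1/0.5) ≈ 24.5074.

k_gold ≈ 24.51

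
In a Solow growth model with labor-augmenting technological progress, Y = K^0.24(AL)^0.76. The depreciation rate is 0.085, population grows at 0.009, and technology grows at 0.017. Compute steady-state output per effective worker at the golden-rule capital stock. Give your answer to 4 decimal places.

y_gold ≈ 1.2757

Capital per effective worker breaks even when investment replaces (n + g + δ)·k; here n + g + δ = 0.111.
Golden rule sets MPK = n+g+δ: 0.24·k^(0.24−1) = 0.111, so k_gold = (0.24/0.111)^(1/0.76) ≈ 2.7583.
Output: y_gold = k_gold^0.24 = 2.7583^0.24 ≈ 1.2757.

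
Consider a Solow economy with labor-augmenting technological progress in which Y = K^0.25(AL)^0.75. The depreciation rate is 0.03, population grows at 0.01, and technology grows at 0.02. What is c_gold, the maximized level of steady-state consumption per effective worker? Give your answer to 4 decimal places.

c_gold ≈ 1.2069

Capital per effective worker breaks even when investment replaces (n + g + δ)·k; here n + g + δ = 0.06.
Golden rule sets MPK = n+g+δ: 0.25·k^(0.25−1) = 0.06, so k_gold = (0.25/0.06)^(1/0.75) ≈ 6.7048.
y_gold = 6.7048^0.25 ≈ 1.6091.
c_gold = y_gold − (n+g+δ)·k_gold = 1.6091 − 0.06·6.7048 ≈ 1.2069.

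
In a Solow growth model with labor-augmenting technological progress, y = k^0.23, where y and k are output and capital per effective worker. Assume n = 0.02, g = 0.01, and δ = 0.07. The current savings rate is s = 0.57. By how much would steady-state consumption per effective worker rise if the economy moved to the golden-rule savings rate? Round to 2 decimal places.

The effective depreciation rate is n + g + δ = 0.02 + 0.01 + 0.07 = 0.1.
Current steady state (s = 0.57): k* = (0.57/0.1)^(1/0.77) ≈ 9.5864, y* = 9.5864^0.23 ≈ 1.6818, c* = (1−0.57)·1.6818 ≈ 0.7232.
Maximizing c = f(k) − (n+g+δ)·k gives f'(k) = n+g+δ, i.e. 0.23·k^(0.23−1) = 0.1, so k_gold = (0.23/0.1)^(1/0.77) ≈ 2.9497.
y_gold = 2.9497^0.23 ≈ 1.2825, c_gold = y_gold − 0.1·k_gold ≈ 0.9875.
Gain: Δc = 0.9875 − 0.7232 ≈ 0.2643.

Δc ≈ 0.26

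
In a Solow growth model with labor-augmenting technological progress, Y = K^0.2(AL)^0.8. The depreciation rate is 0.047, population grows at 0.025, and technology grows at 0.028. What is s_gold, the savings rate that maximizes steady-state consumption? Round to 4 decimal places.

n + g + δ = 0.025 + 0.028 + 0.047 = 0.1.
At the golden rule MPK = n+g+δ, and in any Cobb-Douglas steady state s = (n+g+δ)·k/y = MPK·k/y = capital's share 0.2.

s_gold = 0.2000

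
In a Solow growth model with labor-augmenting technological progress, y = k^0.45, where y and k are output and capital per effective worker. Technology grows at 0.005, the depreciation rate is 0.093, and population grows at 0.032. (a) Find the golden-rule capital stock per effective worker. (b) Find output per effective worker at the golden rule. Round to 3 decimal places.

Capital per effective worker breaks even when investment replaces (n + g + δ)·k; here n + g + δ = 0.13.
Maximizing c = f(k) − (n+g+δ)·k gives f'(k) = n+g+δ, i.e. 0.45·k^(0.45−1) = 0.13, so k_gold = (0.45/0.13)^(1/0.55) ≈ 9.5607.
y_gold = 9.5607^0.45 ≈ 2.7620.

(a) k_gold ≈ 9.561; (b) y_gold ≈ 2.762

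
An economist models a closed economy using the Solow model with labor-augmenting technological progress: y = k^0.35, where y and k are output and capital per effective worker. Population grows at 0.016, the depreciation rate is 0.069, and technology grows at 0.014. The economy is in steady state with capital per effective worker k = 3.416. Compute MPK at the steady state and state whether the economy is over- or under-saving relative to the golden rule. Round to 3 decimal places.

n + g + δ = 0.016 + 0.014 + 0.069 = 0.099.
MPK = 0.35·k^(0.35−1) = 0.35·3.416^(-0.65) ≈ 0.1575.
MPK > 0.099, so the economy is dynamically efficient (under-saving).

under-saving; MPK ≈ 0.158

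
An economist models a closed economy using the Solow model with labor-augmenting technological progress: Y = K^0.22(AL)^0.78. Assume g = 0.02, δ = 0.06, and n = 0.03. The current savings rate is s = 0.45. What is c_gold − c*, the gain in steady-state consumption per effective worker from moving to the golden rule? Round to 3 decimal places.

Δc ≈ 0.130

Break-even investment rate: n + g + δ = 0.03 + 0.02 + 0.06 = 0.11.
Current steady state (s = 0.45): k* = (0.45/0.11)^(1/0.78) ≈ 6.0867, y* = 6.0867^0.22 ≈ 1.4879, c* = (1−0.45)·1.4879 ≈ 0.8183.
Golden rule sets MPK = n+g+δ: 0.22·k^(0.22−1) = 0.11, so k_gold = (0.22/0.11)^(1/0.78) ≈ 2.4318.
y_gold = 2.4318^0.22 ≈ 1.2159, c_gold = y_gold − 0.11·k_gold ≈ 0.9484.
Gain: Δc = 0.9484 − 0.8183 ≈ 0.1301.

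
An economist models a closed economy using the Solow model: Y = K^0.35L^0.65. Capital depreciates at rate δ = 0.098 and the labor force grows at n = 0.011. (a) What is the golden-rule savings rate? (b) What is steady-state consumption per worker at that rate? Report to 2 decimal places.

(a) s_gold = 0.35; (b) c_gold ≈ 1.22

n + δ = 0.011 + 0.098 = 0.109.
For Cobb-Douglas, s_gold equals capital's share: s_gold = 0.35.
Setting f'(k) = n+δ gives 0.35·k^(0.35−1) = 0.109, hence k_gold = (0.35/0.109)^(1/0.65) ≈ 6.0179.
y_gold = 6.0179^0.35 ≈ 1.8742; c_gold = (1−0.35)·y_gold ≈ 1.2182.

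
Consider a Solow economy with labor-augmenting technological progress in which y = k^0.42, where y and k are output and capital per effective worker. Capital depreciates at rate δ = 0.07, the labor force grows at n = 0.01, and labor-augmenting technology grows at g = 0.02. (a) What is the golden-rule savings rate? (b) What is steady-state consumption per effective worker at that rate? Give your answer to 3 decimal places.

(a) s_gold = 0.420; (b) c_gold ≈ 1.640

Break-even investment rate: n + g + δ = 0.01 + 0.02 + 0.07 = 0.1.
For Cobb-Douglas, s_gold equals capital's share: s_gold = 0.42.
Setting f'(k) = n+g+δ gives 0.42·k^(0.42−1) = 0.1, hence k_gold = (0.42/0.1)^(1/0.58) ≈ 11.8732.
y_gold = 11.8732^0.42 ≈ 2.8270; c_gold = (1−0.42)·y_gold ≈ 1.6396.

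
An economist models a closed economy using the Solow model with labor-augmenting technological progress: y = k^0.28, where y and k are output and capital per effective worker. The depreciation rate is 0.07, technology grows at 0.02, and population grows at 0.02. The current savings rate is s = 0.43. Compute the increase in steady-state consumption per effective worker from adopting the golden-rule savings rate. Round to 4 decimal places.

Δc ≈ 0.0669

Break-even investment rate: n + g + δ = 0.02 + 0.02 + 0.07 = 0.11.
Current steady state (s = 0.43): k* = (0.43/0.11)^(1/0.72) ≈ 6.6424, y* = 6.6424^0.28 ≈ 1.6992, c* = (1−0.43)·1.6992 ≈ 0.9686.
Golden rule sets MPK = n+g+δ: 0.28·k^(0.28−1) = 0.11, so k_gold = (0.28/0.11)^(1/0.72) ≈ 3.6607.
y_gold = 3.6607^0.28 ≈ 1.4381, c_gold = y_gold − 0.11·k_gold ≈ 1.0355.
Gain: Δc = 1.0355 − 0.9686 ≈ 0.0669.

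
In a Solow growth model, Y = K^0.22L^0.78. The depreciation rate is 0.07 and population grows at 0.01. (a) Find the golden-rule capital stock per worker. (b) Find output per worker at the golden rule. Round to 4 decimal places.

The effective depreciation rate is n + δ = 0.01 + 0.07 = 0.08.
Golden rule sets MPK = n+δ: 0.22·k^(0.22−1) = 0.08, so k_gold = (0.22/0.08)^(1/0.78) ≈ 3.6580.
y_gold = 3.6580^0.22 ≈ 1.3302.

(a) k_gold ≈ 3.6580; (b) y_gold ≈ 1.3302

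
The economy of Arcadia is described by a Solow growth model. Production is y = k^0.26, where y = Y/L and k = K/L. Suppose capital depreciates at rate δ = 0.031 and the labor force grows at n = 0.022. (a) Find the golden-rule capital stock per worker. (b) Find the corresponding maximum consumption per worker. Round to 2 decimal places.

(a) k_gold ≈ 8.58; (b) c_gold ≈ 1.29

Capital per worker breaks even when investment replaces (n + δ)·k; here n + δ = 0.053.
Maximizing c = f(k) − (n+δ)·k gives f'(k) = n+δ, i.e. 0.26·k^(0.26−1) = 0.053, so k_gold = (0.26/0.053)^(1/0.74) ≈ 8.5778.
y_gold = 8.5778^0.26 ≈ 1.7485; c_gold = y_gold − 0.053·k_gold ≈ 1.2939.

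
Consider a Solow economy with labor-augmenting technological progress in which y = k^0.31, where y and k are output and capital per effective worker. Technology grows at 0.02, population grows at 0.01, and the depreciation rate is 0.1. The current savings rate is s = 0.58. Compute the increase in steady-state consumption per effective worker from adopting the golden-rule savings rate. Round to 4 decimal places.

Δc ≈ 0.1972

The effective depreciation rate is n + g + δ = 0.01 + 0.02 + 0.1 = 0.13.
Current steady state (s = 0.58): k* = (0.58/0.13)^(1/0.69) ≈ 8.7354, y* = 8.7354^0.31 ≈ 1.9579, c* = (1−0.58)·1.9579 ≈ 0.8223.
Golden rule sets MPK = n+g+δ: 0.31·k^(0.31−1) = 0.13, so k_gold = (0.31/0.13)^(1/0.69) ≈ 3.5236.
y_gold = 3.5236^0.31 ≈ 1.4776, c_gold = y_gold − 0.13·k_gold ≈ 1.0196.
Gain: Δc = 1.0196 − 0.8223 ≈ 0.1972.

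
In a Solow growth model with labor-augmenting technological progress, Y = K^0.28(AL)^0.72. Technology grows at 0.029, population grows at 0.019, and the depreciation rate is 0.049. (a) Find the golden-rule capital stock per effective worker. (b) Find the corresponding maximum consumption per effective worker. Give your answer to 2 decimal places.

(a) k_gold ≈ 4.36; (b) c_gold ≈ 1.09

Break-even investment rate: n + g + δ = 0.019 + 0.029 + 0.049 = 0.097.
Setting f'(k) = n+g+δ gives 0.28·k^(0.28−1) = 0.097, hence k_gold = (0.28/0.097)^(1/0.72) ≈ 4.3594.
y_gold = 4.3594^0.28 ≈ 1.5102; c_gold = y_gold − 0.097·k_gold ≈ 1.0874.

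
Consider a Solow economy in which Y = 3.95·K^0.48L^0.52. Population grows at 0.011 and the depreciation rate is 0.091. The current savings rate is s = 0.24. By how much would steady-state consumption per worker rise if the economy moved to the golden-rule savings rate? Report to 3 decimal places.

Δc ≈ 6.989

The effective depreciation rate is n + δ = 0.011 + 0.091 = 0.102.
Current steady state (s = 0.24): k* = (0.24·3.95/0.102)^(1/0.52) ≈ 72.7677, y* = 3.95·72.7677^0.48 ≈ 30.9263, c* = (1−0.24)·30.9263 ≈ 23.5040.
At the golden rule the marginal product of capital equals n+δ: 0.48·3.95·k^(0.48−1) = 0.102. Solving, k_gold = (0.48·3.95/0.102)^(1/0.52) ≈ 275.9578.
y_gold = 3.95·275.9578^0.48 ≈ 58.6410, c_gold = y_gold − 0.102·k_gold ≈ 30.4933.
Gain: Δc = 30.4933 − 23.5040 ≈ 6.9894.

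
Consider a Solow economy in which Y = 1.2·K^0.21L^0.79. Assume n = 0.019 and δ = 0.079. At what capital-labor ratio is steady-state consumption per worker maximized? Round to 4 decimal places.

Capital per worker breaks even when investment replaces (n + δ)·k; here n + δ = 0.098.
Golden rule sets MPK = n+δ: 0.21·1.2·k^(0.21−1) = 0.098, so k_gold = (0.21·1.2/0.098)^(1/0.79) ≈ 3.3053.

k_gold ≈ 3.3053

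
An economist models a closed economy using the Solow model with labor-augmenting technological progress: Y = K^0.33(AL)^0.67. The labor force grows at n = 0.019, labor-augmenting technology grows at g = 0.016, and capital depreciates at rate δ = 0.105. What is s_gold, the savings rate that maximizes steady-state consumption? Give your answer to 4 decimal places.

s_gold = 0.3300

Capital per effective worker breaks even when investment replaces (n + g + δ)·k; here n + g + δ = 0.14.
At the golden rule MPK = n+g+δ, and in any Cobb-Douglas steady state s = (n+g+δ)·k/y = MPK·k/y = capital's share 0.33.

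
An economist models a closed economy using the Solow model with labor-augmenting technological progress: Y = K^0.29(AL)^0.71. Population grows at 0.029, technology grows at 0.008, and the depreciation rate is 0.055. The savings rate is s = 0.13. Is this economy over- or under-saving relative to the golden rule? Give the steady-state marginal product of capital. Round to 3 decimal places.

Capital per effective worker breaks even when investment replaces (n + g + δ)·k; here n + g + δ = 0.092.
Steady-state k*: s·k^0.29 = 0.092·k gives k* = (0.13/0.092)^(1/0.71) ≈ 1.6274.
MPK = 0.29·1.6274^(-0.71) ≈ 0.2052.
MPK > n+g+δ = 0.092, so the economy is dynamically efficient (under-saving).

under-saving; MPK ≈ 0.205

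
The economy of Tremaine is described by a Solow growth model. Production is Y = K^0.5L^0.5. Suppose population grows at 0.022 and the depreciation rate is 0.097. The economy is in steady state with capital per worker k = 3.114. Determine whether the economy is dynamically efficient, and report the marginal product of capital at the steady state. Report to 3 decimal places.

dynamically efficient; MPK ≈ 0.283

n + δ = 0.022 + 0.097 = 0.119.
MPK = 0.5·k^(0.5−1) = 0.5·3.114^(-0.5) ≈ 0.2833.
MPK > 0.119, so the economy is dynamically efficient (under-saving).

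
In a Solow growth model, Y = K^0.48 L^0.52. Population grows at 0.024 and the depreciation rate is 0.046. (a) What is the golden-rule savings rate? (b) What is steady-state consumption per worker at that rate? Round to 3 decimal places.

(a) s_gold = 0.480; (b) c_gold ≈ 3.075

n + δ = 0.024 + 0.046 = 0.07.
For Cobb-Douglas, s_gold equals capital's share: s_gold = 0.48.
Golden rule sets MPK = n+δ: 0.48·k^(0.48−1) = 0.07, so k_gold = (0.48/0.07)^(1/0.52) ≈ 40.5478.
y_gold = 40.5478^0.48 ≈ 5.9132; c_gold = (1−0.48)·y_gold ≈ 3.0749.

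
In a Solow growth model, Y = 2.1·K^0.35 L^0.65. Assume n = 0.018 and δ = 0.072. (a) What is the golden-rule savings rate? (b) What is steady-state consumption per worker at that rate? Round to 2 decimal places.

(a) s_gold = 0.35; (b) c_gold ≈ 4.23

Capital per worker breaks even when investment replaces (n + δ)·k; here n + δ = 0.09.
For Cobb-Douglas, s_gold equals capital's share: s_gold = 0.35.
Setting f'(k) = n+δ gives 0.35·2.1·k^(0.35−1) = 0.09, hence k_gold = (0.35·2.1/0.09)^(1/0.65) ≈ 25.3015.
y_gold = 2.1·25.3015^0.35 ≈ 6.5061; c_gold = (1−0.35)·y_gold ≈ 4.2290.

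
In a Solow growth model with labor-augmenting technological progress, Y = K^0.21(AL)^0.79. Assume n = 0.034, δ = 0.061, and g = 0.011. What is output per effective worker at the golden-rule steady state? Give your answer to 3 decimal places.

y_gold ≈ 1.199

The effective depreciation rate is n + g + δ = 0.034 + 0.011 + 0.061 = 0.106.
Golden rule sets MPK = n+g+δ: 0.21·k^(0.21−1) = 0.106, so k_gold = (0.21/0.106)^(1/0.79) ≈ 2.3760.
Output: y_gold = k_gold^0.21 = 2.3760^0.21 ≈ 1.1993.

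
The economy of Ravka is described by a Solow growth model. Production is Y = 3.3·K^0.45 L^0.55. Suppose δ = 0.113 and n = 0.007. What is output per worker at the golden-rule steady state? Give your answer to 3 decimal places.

y_gold ≈ 25.847

The effective depreciation rate is n + δ = 0.007 + 0.113 = 0.12.
Golden rule sets MPK = n+δ: 0.45·3.3·k^(0.45−1) = 0.12, so k_gold = (0.45·3.3/0.12)^(1/0.55) ≈ 96.9272.
Output: y_gold = 3.3·k_gold^0.45 = 3.3·96.9272^0.45 ≈ 25.8473.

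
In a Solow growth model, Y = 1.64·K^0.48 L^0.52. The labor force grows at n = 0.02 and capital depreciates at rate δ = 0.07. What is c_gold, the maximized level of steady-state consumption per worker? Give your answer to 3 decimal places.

c_gold ≈ 6.313

Break-even investment rate: n + δ = 0.02 + 0.07 = 0.09.
Setting f'(k) = n+δ gives 0.48·1.64·k^(0.48−1) = 0.09, hence k_gold = (0.48·1.64/0.09)^(1/0.52) ≈ 64.7494.
y_gold = 1.64·64.7494^0.48 ≈ 12.1405.
c_gold = y_gold − (n+δ)·k_gold = 12.1405 − 0.09·64.7494 ≈ 6.3131.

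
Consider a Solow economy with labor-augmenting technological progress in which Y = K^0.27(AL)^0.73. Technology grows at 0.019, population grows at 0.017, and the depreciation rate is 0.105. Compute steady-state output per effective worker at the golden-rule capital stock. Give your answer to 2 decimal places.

y_gold ≈ 1.27

The effective depreciation rate is n + g + δ = 0.017 + 0.019 + 0.105 = 0.141.
Golden rule sets MPK = n+g+δ: 0.27·k^(0.27−1) = 0.141, so k_gold = (0.27/0.141)^(1/0.73) ≈ 2.4350.
Output: y_gold = k_gold^0.27 = 2.4350^0.27 ≈ 1.2716.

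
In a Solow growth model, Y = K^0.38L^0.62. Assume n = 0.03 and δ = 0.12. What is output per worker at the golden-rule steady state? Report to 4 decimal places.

y_gold ≈ 1.7678

The effective depreciation rate is n + δ = 0.03 + 0.12 = 0.15.
Maximizing c = f(k) − (n+δ)·k gives f'(k) = n+δ, i.e. 0.38·k^(0.38−1) = 0.15, so k_gold = (0.38/0.15)^(1/0.62) ≈ 4.4783.
Output: y_gold = k_gold^0.38 = 4.4783^0.38 ≈ 1.7678.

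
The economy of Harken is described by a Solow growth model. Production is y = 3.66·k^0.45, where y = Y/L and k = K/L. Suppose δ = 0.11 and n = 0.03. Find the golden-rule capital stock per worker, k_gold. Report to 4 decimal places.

Break-even investment rate: n + δ = 0.03 + 0.11 = 0.14.
Golden rule sets MPK = n+δ: 0.45·3.66·k^(0.45−1) = 0.14, so k_gold = (0.45·3.66/0.14)^(1/0.55) ≈ 88.4062.

k_gold ≈ 88.4062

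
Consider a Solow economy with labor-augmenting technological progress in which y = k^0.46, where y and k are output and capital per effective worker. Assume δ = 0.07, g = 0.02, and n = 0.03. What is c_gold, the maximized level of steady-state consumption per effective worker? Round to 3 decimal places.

Capital per effective worker breaks even when investment replaces (n + g + δ)·k; here n + g + δ = 0.12.
Setting f'(k) = n+g+δ gives 0.46·k^(0.46−1) = 0.12, hence k_gold = (0.46/0.12)^(1/0.54) ≈ 12.0420.
y_gold = 12.0420^0.46 ≈ 3.1414.
c_gold = y_gold − (n+g+δ)·k_gold = 3.1414 − 0.12·12.0420 ≈ 1.6963.

c_gold ≈ 1.696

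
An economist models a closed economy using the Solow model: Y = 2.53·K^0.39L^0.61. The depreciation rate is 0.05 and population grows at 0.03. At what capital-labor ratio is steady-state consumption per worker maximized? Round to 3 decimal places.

n + δ = 0.03 + 0.05 = 0.08.
Golden rule sets MPK = n+δ: 0.39·2.53·k^(0.39−1) = 0.08, so k_gold = (0.39·2.53/0.08)^(1/0.61) ≈ 61.4725.

k_gold ≈ 61.472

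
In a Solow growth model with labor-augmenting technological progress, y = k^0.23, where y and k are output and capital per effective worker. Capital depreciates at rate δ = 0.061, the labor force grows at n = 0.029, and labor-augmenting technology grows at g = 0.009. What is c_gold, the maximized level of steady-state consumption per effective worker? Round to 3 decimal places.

c_gold ≈ 0.990

The effective depreciation rate is n + g + δ = 0.029 + 0.009 + 0.061 = 0.099.
Maximizing c = f(k) − (n+g+δ)·k gives f'(k) = n+g+δ, i.e. 0.23·k^(0.23−1) = 0.099, so k_gold = (0.23/0.099)^(1/0.77) ≈ 2.9884.
y_gold = 2.9884^0.23 ≈ 1.2863.
c_gold = y_gold − (n+g+δ)·k_gold = 1.2863 − 0.099·2.9884 ≈ 0.9905.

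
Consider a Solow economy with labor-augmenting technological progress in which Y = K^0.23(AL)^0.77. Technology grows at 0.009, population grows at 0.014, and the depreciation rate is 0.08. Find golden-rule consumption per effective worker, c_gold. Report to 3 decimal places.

c_gold ≈ 0.979

Capital per effective worker breaks even when investment replaces (n + g + δ)·k; here n + g + δ = 0.103.
Setting f'(k) = n+g+δ gives 0.23·k^(0.23−1) = 0.103, hence k_gold = (0.23/0.103)^(1/0.77) ≈ 2.8386.
y_gold = 2.8386^0.23 ≈ 1.2712.
c_gold = y_gold − (n+g+δ)·k_gold = 1.2712 − 0.103·2.8386 ≈ 0.9788.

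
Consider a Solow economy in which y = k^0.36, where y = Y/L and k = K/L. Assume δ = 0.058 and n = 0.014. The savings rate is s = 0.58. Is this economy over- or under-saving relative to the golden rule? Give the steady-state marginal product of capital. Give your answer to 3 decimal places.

Capital per worker breaks even when investment replaces (n + δ)·k; here n + δ = 0.072.
Steady-state k*: s·k^0.36 = 0.072·k gives k* = (0.58/0.072)^(1/0.64) ≈ 26.0480.
MPK = 0.36·26.0480^(-0.64) ≈ 0.0447.
MPK < n+δ = 0.072, so the economy is dynamically inefficient (over-saving).

over-saving; MPK ≈ 0.045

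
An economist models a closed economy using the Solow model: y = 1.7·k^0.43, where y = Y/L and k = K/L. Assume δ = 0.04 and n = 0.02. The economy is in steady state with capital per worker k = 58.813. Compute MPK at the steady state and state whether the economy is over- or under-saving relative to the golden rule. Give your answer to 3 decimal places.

under-saving; MPK ≈ 0.072

The effective depreciation rate is n + δ = 0.02 + 0.04 = 0.06.
MPK = 0.43·1.7·k^(0.43−1) = 0.43·1.7·58.813^(-0.57) ≈ 0.0717.
MPK > 0.06, so the economy is dynamically efficient (under-saving).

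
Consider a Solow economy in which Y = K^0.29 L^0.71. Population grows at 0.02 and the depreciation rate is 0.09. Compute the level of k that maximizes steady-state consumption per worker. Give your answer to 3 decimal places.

n + δ = 0.02 + 0.09 = 0.11.
Golden rule sets MPK = n+δ: 0.29·k^(0.29−1) = 0.11, so k_gold = (0.29/0.11)^(1/0.71) ≈ 3.9171.

k_gold ≈ 3.917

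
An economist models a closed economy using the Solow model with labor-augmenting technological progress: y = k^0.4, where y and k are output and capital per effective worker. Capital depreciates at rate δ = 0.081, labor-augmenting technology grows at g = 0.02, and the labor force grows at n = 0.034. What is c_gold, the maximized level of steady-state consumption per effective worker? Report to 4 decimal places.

Break-even investment rate: n + g + δ = 0.034 + 0.02 + 0.081 = 0.135.
At the golden rule the marginal product of capital equals n+g+δ: 0.4·k^(0.4−1) = 0.135. Solving, k_gold = (0.4/0.135)^(1/0.6) ≈ 6.1124.
y_gold = 6.1124^0.4 ≈ 2.0629.
c_gold = y_gold − (n+g+δ)·k_gold = 2.0629 − 0.135·6.1124 ≈ 1.2378.

c_gold ≈ 1.2378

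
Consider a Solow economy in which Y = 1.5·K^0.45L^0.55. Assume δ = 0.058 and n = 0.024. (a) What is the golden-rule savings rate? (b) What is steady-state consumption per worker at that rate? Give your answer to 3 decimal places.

n + δ = 0.024 + 0.058 = 0.082.
For Cobb-Douglas, s_gold equals capital's share: s_gold = 0.45.
Maximizing c = f(k) − (n+δ)·k gives f'(k) = n+δ, i.e. 0.45·1.5·k^(0.45−1) = 0.082, so k_gold = (0.45·1.5/0.082)^(1/0.55) ≈ 46.1878.
y_gold = 1.5·46.1878^0.45 ≈ 8.4164; c_gold = (1−0.45)·y_gold ≈ 4.6290.

(a) s_gold = 0.450; (b) c_gold ≈ 4.629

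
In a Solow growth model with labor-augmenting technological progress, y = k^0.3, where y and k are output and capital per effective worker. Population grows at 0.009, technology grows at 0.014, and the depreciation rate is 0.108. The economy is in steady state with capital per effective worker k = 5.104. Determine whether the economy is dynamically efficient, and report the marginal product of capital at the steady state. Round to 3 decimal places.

dynamically inefficient; MPK ≈ 0.096

Capital per effective worker breaks even when investment replaces (n + g + δ)·k; here n + g + δ = 0.131.
MPK = 0.3·k^(0.3−1) = 0.3·5.104^(-0.7) ≈ 0.0958.
MPK < 0.131, so the economy is dynamically inefficient (over-saving).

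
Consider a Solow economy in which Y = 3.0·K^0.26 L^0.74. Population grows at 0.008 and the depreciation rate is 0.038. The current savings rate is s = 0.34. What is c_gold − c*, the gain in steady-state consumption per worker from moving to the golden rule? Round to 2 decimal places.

Break-even investment rate: n + δ = 0.008 + 0.038 = 0.046.
Current steady state (s = 0.34): k* = (0.34·3.0/0.046)^(1/0.74) ≈ 65.8728, y* = 3.0·65.8728^0.26 ≈ 8.9122, c* = (1−0.34)·8.9122 ≈ 5.8821.
Golden rule sets MPK = n+δ: 0.26·3.0·k^(0.26−1) = 0.046, so k_gold = (0.26·3.0/0.046)^(1/0.74) ≈ 45.8422.
y_gold = 3.0·45.8422^0.26 ≈ 8.1106, c_gold = y_gold − 0.046·k_gold ≈ 6.0018.
Gain: Δc = 6.0018 − 5.8821 ≈ 0.1198.

Δc ≈ 0.12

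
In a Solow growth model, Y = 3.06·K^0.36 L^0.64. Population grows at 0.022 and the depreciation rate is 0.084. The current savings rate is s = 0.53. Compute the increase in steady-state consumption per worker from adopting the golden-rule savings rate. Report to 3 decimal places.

Δc ≈ 0.637

Capital per worker breaks even when investment replaces (n + δ)·k; here n + δ = 0.106.
Current steady state (s = 0.53): k* = (0.53·3.06/0.106)^(1/0.64) ≈ 70.9709, y* = 3.06·70.9709^0.36 ≈ 14.1942, c* = (1−0.53)·14.1942 ≈ 6.6713.
Golden rule sets MPK = n+δ: 0.36·3.06·k^(0.36−1) = 0.106, so k_gold = (0.36·3.06/0.106)^(1/0.64) ≈ 38.7813.
y_gold = 3.06·38.7813^0.36 ≈ 11.4189, c_gold = y_gold − 0.106·k_gold ≈ 7.3081.
Gain: Δc = 7.3081 − 6.6713 ≈ 0.6368.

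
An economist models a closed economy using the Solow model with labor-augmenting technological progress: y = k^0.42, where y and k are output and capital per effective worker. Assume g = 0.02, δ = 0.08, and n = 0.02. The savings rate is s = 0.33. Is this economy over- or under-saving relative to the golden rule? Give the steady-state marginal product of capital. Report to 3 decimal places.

under-saving; MPK ≈ 0.153

Capital per effective worker breaks even when investment replaces (n + g + δ)·k; here n + g + δ = 0.12.
Steady-state k*: s·k^0.42 = 0.12·k gives k* = (0.33/0.12)^(1/0.58) ≈ 5.7210.
MPK = 0.42·5.7210^(-0.58) ≈ 0.1527.
MPK > n+g+δ = 0.12, so the economy is dynamically efficient (under-saving).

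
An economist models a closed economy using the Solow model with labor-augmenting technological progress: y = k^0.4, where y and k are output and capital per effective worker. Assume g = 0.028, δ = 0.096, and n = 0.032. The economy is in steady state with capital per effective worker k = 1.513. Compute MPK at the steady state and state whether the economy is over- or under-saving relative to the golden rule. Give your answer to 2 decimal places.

n + g + δ = 0.032 + 0.028 + 0.096 = 0.156.
MPK = 0.4·k^(0.4−1) = 0.4·1.513^(-0.6) ≈ 0.3120.
MPK > 0.156, so the economy is dynamically efficient (under-saving).

under-saving; MPK ≈ 0.31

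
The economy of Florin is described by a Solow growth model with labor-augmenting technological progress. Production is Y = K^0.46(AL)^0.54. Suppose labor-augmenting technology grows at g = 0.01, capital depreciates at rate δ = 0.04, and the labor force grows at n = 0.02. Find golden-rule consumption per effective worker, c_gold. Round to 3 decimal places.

c_gold ≈ 2.685

Break-even investment rate: n + g + δ = 0.02 + 0.01 + 0.04 = 0.07.
Maximizing c = f(k) − (n+g+δ)·k gives f'(k) = n+g+δ, i.e. 0.46·k^(0.46−1) = 0.07, so k_gold = (0.46/0.07)^(1/0.54) ≈ 32.6727.
y_gold = 32.6727^0.46 ≈ 4.9719.
c_gold = y_gold − (n+g+δ)·k_gold = 4.9719 − 0.07·32.6727 ≈ 2.6848.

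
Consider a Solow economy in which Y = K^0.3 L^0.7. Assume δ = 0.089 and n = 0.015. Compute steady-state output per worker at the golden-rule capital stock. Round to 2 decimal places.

y_gold ≈ 1.57

n + δ = 0.015 + 0.089 = 0.104.
Golden rule sets MPK = n+δ: 0.3·k^(0.3−1) = 0.104, so k_gold = (0.3/0.104)^(1/0.7) ≈ 4.5422.
Output: y_gold = k_gold^0.3 = 4.5422^0.3 ≈ 1.5746.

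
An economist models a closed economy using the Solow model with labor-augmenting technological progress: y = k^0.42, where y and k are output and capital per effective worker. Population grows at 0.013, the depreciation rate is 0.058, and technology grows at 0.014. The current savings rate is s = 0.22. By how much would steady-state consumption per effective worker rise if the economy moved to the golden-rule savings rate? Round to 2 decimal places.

Δc ≈ 0.29

The effective depreciation rate is n + g + δ = 0.013 + 0.014 + 0.058 = 0.085.
Current steady state (s = 0.22): k* = (0.22/0.085)^(1/0.58) ≈ 5.1532, y* = 5.1532^0.42 ≈ 1.9910, c* = (1−0.22)·1.9910 ≈ 1.5530.
Setting f'(k) = n+g+δ gives 0.42·k^(0.42−1) = 0.085, hence k_gold = (0.42/0.085)^(1/0.58) ≈ 15.7130.
y_gold = 15.7130^0.42 ≈ 3.1800, c_gold = y_gold − 0.085·k_gold ≈ 1.8444.
Gain: Δc = 1.8444 − 1.5530 ≈ 0.2914.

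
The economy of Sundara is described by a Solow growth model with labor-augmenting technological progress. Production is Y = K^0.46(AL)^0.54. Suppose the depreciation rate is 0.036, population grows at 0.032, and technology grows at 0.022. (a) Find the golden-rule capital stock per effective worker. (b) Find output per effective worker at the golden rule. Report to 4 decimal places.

(a) k_gold ≈ 20.5147; (b) y_gold ≈ 4.0137

Capital per effective worker breaks even when investment replaces (n + g + δ)·k; here n + g + δ = 0.09.
Golden rule sets MPK = n+g+δ: 0.46·k^(0.46−1) = 0.09, so k_gold = (0.46/0.09)^(1/0.54) ≈ 20.5147.
y_gold = 20.5147^0.46 ≈ 4.0137.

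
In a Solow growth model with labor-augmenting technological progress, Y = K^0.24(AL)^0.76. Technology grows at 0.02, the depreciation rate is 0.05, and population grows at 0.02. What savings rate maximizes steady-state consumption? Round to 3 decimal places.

s_gold = 0.240

Capital per effective worker breaks even when investment replaces (n + g + δ)·k; here n + g + δ = 0.09.
At the golden rule MPK = n+g+δ, and in any Cobb-Douglas steady state s = (n+g+δ)·k/y = MPK·k/y = capital's share 0.24.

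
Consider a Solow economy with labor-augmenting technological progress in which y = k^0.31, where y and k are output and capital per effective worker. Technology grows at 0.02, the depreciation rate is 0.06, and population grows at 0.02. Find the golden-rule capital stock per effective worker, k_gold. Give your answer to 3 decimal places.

k_gold ≈ 5.154

Break-even investment rate: n + g + δ = 0.02 + 0.02 + 0.06 = 0.1.
Golden rule sets MPK = n+g+δ: 0.31·k^(0.31−1) = 0.1, so k_gold = (0.31/0.1)^(1/0.69) ≈ 5.1537.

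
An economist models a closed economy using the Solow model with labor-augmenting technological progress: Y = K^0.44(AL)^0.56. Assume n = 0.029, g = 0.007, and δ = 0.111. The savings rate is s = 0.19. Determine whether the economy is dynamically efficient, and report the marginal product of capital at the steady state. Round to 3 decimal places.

dynamically efficient; MPK ≈ 0.340

n + g + δ = 0.029 + 0.007 + 0.111 = 0.147.
Steady-state k*: s·k^0.44 = 0.147·k gives k* = (0.19/0.147)^(1/0.56) ≈ 1.5812.
MPK = 0.44·1.5812^(-0.56) ≈ 0.3404.
MPK > n+g+δ = 0.147, so the economy is dynamically efficient (under-saving).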